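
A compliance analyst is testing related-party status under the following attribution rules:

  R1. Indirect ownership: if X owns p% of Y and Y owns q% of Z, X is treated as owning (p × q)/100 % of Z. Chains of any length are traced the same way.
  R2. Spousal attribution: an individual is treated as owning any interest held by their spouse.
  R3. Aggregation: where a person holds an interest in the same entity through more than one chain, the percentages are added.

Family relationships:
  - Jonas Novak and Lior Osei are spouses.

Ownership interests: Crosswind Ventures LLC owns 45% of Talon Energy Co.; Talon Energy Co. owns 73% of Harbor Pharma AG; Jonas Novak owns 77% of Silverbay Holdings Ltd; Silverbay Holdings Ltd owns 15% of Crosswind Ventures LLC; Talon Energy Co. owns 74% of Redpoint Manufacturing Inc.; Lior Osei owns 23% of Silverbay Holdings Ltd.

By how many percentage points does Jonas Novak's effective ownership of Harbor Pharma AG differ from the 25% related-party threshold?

By spousal attribution (R2), Jonas Novak is treated as also owning Lior Osei's interest in Silverbay Holdings Ltd, giving 77% + 23% = 100%.
Chain via Silverbay Holdings Ltd → Crosswind Ventures LLC → Talon Energy Co. (R1): 100% × 15% × 45% × 73% = 4.9275% of Harbor Pharma AG.
4.9275% falls short of the 25% threshold by 20.0725 percentage points.

20.0725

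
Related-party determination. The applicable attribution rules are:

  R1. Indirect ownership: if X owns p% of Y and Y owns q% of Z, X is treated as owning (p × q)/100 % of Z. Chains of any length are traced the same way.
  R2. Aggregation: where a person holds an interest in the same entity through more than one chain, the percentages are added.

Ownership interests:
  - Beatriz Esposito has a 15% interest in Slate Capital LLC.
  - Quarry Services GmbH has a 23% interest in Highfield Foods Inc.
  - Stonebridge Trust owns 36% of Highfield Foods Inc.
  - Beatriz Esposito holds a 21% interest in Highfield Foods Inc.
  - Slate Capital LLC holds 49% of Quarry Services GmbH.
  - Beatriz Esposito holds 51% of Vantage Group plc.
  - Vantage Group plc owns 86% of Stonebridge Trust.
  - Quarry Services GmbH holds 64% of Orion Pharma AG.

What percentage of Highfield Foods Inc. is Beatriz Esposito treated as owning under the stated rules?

Chain via Vantage Group plc → Stonebridge Trust (R1): 51% × 86% × 36% = 15.7896% of Highfield Foods Inc.
Chain via Slate Capital LLC → Quarry Services GmbH (R1): 15% × 49% × 23% = 1.6905% of Highfield Foods Inc.
Direct interest in Highfield Foods Inc: 21%.
Aggregating (R2): 15.7896% + 1.6905% + 21% = 38.4801%.

38.4801%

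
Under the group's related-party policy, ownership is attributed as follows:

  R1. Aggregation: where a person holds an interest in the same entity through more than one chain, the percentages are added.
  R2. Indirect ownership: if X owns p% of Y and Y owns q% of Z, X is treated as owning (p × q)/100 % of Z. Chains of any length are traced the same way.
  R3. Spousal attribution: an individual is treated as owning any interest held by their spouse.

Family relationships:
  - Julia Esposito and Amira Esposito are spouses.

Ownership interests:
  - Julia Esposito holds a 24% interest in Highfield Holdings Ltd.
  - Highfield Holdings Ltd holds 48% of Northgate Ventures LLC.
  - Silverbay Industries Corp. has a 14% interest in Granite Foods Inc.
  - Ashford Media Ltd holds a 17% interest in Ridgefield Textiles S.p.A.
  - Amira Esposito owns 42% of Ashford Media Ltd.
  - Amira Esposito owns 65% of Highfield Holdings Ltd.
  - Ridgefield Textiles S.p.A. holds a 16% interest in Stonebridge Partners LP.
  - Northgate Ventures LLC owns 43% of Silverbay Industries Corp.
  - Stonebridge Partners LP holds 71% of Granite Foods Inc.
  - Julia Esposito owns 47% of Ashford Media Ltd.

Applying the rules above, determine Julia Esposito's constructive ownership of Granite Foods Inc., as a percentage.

By spousal attribution (R3), Julia Esposito is treated as also owning Amira Esposito's interest in Highfield Holdings Ltd, giving 24% + 65% = 89%.
By spousal attribution (R3), Julia Esposito is treated as also owning Amira Esposito's interest in Ashford Media Ltd, giving 47% + 42% = 89%.
Chain via Highfield Holdings Ltd → Northgate Ventures LLC → Silverbay Industries Corp. (R2): 89% × 48% × 43% × 14% = 2.571744% of Granite Foods Inc.
Chain via Ashford Media Ltd → Ridgefield Textiles S.p.A. → Stonebridge Partners LP (R2): 89% × 17% × 16% × 71% = 1.718768% of Granite Foods Inc.
Aggregating (R1): 2.571744% + 1.718768% = 4.290512%.

4.290512%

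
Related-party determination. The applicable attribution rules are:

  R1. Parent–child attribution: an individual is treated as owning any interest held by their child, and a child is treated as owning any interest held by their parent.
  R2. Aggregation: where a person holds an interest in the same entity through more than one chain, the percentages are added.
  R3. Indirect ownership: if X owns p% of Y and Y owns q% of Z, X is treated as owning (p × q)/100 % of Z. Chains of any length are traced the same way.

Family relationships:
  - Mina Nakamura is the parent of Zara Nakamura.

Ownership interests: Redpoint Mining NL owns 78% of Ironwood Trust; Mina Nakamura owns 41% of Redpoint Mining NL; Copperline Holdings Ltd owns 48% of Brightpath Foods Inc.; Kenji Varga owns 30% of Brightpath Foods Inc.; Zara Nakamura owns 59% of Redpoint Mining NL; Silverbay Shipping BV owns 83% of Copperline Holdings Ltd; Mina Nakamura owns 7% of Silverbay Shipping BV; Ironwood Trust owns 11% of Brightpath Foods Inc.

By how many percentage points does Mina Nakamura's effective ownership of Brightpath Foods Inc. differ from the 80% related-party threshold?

By parent–child attribution (R1), Mina Nakamura is treated as also owning Zara Nakamura's interest in Redpoint Mining NL, giving 41% + 59% = 100%.
Chain via Redpoint Mining NL → Ironwood Trust (R3): 100% × 78% × 11% = 8.58% of Brightpath Foods Inc.
Chain via Silverbay Shipping BV → Copperline Holdings Ltd (R3): 7% × 83% × 48% = 2.7888% of Brightpath Foods Inc.
Aggregating (R2): 8.58% + 2.7888% = 11.3688%.
11.3688% falls short of the 80% threshold by 68.6312 percentage points.

68.6312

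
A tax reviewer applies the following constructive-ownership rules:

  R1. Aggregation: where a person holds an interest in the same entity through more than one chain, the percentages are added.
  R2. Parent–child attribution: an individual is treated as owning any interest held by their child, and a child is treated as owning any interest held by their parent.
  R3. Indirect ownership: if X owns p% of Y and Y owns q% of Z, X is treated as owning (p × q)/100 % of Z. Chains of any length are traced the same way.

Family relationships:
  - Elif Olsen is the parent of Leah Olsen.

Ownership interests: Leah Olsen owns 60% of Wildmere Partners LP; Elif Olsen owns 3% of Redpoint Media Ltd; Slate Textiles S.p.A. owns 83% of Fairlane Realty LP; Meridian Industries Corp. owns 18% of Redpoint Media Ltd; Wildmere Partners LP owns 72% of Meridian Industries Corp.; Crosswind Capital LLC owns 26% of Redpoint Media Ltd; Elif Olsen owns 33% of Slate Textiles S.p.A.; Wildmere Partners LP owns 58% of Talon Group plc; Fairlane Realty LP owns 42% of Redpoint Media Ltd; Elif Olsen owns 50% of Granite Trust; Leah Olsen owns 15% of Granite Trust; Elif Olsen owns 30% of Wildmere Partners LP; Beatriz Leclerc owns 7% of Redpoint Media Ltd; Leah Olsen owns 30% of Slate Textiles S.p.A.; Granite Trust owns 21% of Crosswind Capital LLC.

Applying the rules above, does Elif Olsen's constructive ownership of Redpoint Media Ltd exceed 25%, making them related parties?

Yes

By parent–child attribution (R2), Elif Olsen is treated as also owning Leah Olsen's interest in Wildmere Partners LP, giving 30% + 60% = 90%.
By parent–child attribution (R2), Elif Olsen is treated as also owning Leah Olsen's interest in Slate Textiles S.p.A, giving 33% + 30% = 63%.
By parent–child attribution (R2), Elif Olsen is treated as also owning Leah Olsen's interest in Granite Trust, giving 50% + 15% = 65%.
Chain via Wildmere Partners LP → Meridian Industries Corp. (R3): 90% × 72% × 18% = 11.664% of Redpoint Media Ltd.
Chain via Slate Textiles S.p.A. → Fairlane Realty LP (R3): 63% × 83% × 42% = 21.9618% of Redpoint Media Ltd.
Chain via Granite Trust → Crosswind Capital LLC (R3): 65% × 21% × 26% = 3.549% of Redpoint Media Ltd.
Direct interest in Redpoint Media Ltd: 3%.
Aggregating (R1): 11.664% + 21.9618% + 3.549% + 3% = 40.1748%.
40.1748% exceeds the 25% threshold, so Elif is a related party to Redpoint Media Ltd.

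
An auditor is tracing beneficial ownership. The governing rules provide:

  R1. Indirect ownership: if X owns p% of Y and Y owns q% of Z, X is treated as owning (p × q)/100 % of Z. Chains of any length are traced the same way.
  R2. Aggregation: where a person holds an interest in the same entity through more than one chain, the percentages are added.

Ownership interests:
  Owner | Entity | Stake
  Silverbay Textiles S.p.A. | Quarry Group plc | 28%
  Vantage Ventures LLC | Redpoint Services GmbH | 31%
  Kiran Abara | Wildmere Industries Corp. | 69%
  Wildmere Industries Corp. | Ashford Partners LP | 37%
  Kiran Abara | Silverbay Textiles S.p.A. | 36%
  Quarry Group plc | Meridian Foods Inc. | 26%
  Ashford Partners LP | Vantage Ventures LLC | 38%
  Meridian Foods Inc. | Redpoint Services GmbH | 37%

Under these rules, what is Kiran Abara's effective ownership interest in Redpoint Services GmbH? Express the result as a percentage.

Chain via Wildmere Industries Corp. → Ashford Partners LP → Vantage Ventures LLC (R1): 69% × 37% × 38% × 31% = 3.007434% of Redpoint Services GmbH.
Chain via Silverbay Textiles S.p.A. → Quarry Group plc → Meridian Foods Inc. (R1): 36% × 28% × 26% × 37% = 0.969696% of Redpoint Services GmbH.
Aggregating (R2): 3.007434% + 0.969696% = 3.97713%.

3.97713%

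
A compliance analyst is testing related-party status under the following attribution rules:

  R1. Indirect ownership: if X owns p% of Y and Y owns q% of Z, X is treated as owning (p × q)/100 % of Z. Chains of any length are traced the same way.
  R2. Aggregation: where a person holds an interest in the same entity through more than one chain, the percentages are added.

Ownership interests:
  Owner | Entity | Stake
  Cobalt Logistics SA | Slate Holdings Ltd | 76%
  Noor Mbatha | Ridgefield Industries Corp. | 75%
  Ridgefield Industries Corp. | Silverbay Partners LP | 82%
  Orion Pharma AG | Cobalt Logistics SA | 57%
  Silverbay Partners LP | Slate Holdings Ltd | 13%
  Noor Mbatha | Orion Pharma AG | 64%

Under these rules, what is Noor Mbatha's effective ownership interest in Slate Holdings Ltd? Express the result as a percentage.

35.7198%

Chain via Ridgefield Industries Corp. → Silverbay Partners LP (R1): 75% × 82% × 13% = 7.995% of Slate Holdings Ltd.
Chain via Orion Pharma AG → Cobalt Logistics SA (R1): 64% × 57% × 76% = 27.7248% of Slate Holdings Ltd.
Aggregating (R2): 7.995% + 27.7248% = 35.7198%.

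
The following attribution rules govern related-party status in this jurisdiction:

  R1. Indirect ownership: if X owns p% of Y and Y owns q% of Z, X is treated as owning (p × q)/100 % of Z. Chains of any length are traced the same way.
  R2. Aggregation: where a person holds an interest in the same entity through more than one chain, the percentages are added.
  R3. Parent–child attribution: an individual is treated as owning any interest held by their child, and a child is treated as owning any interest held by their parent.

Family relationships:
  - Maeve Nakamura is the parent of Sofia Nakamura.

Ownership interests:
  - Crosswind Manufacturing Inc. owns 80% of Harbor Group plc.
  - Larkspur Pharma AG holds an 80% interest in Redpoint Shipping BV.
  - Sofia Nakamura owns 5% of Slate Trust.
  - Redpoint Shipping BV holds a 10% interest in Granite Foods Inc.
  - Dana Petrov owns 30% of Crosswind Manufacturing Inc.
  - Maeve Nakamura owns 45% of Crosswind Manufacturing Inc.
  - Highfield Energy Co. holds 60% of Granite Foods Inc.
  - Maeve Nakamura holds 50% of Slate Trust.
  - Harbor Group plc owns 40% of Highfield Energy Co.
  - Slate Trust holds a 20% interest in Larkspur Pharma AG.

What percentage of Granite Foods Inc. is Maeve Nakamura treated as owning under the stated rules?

9.52%

By parent–child attribution (R3), Maeve Nakamura is treated as also owning Sofia Nakamura's interest in Slate Trust, giving 50% + 5% = 55%.
Chain via Crosswind Manufacturing Inc. → Harbor Group plc → Highfield Energy Co. (R1): 45% × 80% × 40% × 60% = 8.64% of Granite Foods Inc.
Chain via Slate Trust → Larkspur Pharma AG → Redpoint Shipping BV (R1): 55% × 20% × 80% × 10% = 0.88% of Granite Foods Inc.
Aggregating (R2): 8.64% + 0.88% = 9.52%.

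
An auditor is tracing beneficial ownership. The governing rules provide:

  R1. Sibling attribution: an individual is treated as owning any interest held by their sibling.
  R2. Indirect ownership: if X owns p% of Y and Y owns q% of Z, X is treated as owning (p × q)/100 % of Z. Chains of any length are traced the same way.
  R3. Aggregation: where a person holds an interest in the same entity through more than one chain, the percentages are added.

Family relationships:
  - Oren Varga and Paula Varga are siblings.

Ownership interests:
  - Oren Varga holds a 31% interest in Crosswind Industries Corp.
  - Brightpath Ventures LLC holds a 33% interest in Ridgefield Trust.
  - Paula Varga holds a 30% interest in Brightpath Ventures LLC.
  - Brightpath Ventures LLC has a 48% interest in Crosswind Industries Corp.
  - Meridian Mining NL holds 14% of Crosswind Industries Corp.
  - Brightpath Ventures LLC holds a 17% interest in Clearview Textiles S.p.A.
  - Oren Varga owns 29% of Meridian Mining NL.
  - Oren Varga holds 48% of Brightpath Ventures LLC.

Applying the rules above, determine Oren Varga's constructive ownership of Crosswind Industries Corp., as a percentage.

72.5%

By sibling attribution (R1), Oren Varga is treated as also owning Paula Varga's interest in Brightpath Ventures LLC, giving 48% + 30% = 78%.
Chain via Meridian Mining NL (R2): 29% × 14% = 4.06% of Crosswind Industries Corp.
Chain via Brightpath Ventures LLC (R2): 78% × 48% = 37.44% of Crosswind Industries Corp.
Direct interest in Crosswind Industries Corp: 31%.
Aggregating (R3): 4.06% + 37.44% + 31% = 72.5%.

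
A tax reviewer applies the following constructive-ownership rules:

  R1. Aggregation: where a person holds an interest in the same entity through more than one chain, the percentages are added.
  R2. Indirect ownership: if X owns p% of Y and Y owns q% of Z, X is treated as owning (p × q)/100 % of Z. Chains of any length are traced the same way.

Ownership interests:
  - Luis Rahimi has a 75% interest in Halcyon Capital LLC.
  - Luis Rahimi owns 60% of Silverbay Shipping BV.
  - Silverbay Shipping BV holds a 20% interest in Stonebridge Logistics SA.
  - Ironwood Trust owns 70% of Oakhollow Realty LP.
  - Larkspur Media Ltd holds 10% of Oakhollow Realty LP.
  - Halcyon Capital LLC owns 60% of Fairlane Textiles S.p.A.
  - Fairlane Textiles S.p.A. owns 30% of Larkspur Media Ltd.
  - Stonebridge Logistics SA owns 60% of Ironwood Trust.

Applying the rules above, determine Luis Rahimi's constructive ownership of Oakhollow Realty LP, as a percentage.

6.39%

Chain via Silverbay Shipping BV → Stonebridge Logistics SA → Ironwood Trust (R2): 60% × 20% × 60% × 70% = 5.04% of Oakhollow Realty LP.
Chain via Halcyon Capital LLC → Fairlane Textiles S.p.A. → Larkspur Media Ltd (R2): 75% × 60% × 30% × 10% = 1.35% of Oakhollow Realty LP.
Aggregating (R1): 5.04% + 1.35% = 6.39%.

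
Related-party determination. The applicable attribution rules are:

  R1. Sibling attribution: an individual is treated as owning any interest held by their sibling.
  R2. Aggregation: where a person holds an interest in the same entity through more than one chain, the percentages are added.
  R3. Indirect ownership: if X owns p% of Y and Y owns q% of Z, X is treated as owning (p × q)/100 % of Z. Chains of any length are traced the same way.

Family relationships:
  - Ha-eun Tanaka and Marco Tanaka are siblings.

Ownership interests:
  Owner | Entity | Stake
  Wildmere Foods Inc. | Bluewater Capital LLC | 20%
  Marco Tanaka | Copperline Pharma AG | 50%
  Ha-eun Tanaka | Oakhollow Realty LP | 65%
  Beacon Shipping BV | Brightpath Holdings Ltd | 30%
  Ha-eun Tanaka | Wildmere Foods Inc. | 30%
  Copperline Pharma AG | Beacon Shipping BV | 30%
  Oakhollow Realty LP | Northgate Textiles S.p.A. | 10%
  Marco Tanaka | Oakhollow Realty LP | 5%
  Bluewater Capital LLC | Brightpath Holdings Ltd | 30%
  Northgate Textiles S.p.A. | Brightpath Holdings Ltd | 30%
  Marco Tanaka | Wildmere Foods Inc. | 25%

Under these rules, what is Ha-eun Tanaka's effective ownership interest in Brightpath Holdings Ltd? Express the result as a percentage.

9.9%

By sibling attribution (R1), Ha-eun Tanaka is treated as also owning Marco Tanaka's interest in Oakhollow Realty LP, giving 65% + 5% = 70%.
By sibling attribution (R1), Ha-eun Tanaka is treated as also owning Marco Tanaka's interest in Wildmere Foods Inc, giving 30% + 25% = 55%.
By sibling attribution (R1), Ha-eun Tanaka is treated as owning Marco Tanaka's 50% interest in Copperline Pharma AG.
Chain via Oakhollow Realty LP → Northgate Textiles S.p.A. (R3): 70% × 10% × 30% = 2.1% of Brightpath Holdings Ltd.
Chain via Wildmere Foods Inc. → Bluewater Capital LLC (R3): 55% × 20% × 30% = 3.3% of Brightpath Holdings Ltd.
Chain via Copperline Pharma AG → Beacon Shipping BV (R3): 50% × 30% × 30% = 4.5% of Brightpath Holdings Ltd.
Aggregating (R2): 2.1% + 3.3% + 4.5% = 9.9%.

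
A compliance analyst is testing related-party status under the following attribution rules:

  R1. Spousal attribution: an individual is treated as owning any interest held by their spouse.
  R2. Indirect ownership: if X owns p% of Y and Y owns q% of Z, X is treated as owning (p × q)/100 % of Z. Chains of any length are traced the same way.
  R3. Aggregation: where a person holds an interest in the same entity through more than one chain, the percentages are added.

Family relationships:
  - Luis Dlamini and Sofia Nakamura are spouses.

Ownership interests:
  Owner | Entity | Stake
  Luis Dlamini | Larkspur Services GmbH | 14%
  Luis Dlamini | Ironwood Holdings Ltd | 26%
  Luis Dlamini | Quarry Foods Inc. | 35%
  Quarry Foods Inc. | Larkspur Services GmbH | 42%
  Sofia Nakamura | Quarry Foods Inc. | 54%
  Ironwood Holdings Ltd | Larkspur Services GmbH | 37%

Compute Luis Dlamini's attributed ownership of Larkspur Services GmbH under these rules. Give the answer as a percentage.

By spousal attribution (R1), Luis Dlamini is treated as also owning Sofia Nakamura's interest in Quarry Foods Inc, giving 35% + 54% = 89%.
Chain via Ironwood Holdings Ltd (R2): 26% × 37% = 9.62% of Larkspur Services GmbH.
Chain via Quarry Foods Inc. (R2): 89% × 42% = 37.38% of Larkspur Services GmbH.
Direct interest in Larkspur Services GmbH: 14%.
Aggregating (R3): 9.62% + 37.38% + 14% = 61%.

61%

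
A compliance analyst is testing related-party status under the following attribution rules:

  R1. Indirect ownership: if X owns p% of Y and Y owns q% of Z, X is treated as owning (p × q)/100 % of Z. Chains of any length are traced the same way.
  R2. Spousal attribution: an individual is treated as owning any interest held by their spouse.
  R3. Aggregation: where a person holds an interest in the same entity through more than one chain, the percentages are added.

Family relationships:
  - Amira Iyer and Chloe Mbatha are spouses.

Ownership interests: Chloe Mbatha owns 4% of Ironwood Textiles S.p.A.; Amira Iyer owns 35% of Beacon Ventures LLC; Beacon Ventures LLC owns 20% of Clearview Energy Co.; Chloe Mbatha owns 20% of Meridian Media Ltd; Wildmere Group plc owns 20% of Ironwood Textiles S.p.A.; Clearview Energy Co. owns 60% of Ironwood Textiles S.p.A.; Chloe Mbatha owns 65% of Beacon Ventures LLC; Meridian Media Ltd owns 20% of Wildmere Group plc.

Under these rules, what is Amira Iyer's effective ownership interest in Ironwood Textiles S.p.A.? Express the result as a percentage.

By spousal attribution (R2), Amira Iyer is treated as also owning Chloe Mbatha's interest in Beacon Ventures LLC, giving 35% + 65% = 100%.
By spousal attribution (R2), Amira Iyer is treated as owning Chloe Mbatha's 20% interest in Meridian Media Ltd.
By spousal attribution (R2), Amira Iyer is treated as owning Chloe Mbatha's 4% interest in Ironwood Textiles S.p.A.
Chain via Beacon Ventures LLC → Clearview Energy Co. (R1): 100% × 20% × 60% = 12% of Ironwood Textiles S.p.A.
Chain via Meridian Media Ltd → Wildmere Group plc (R1): 20% × 20% × 20% = 0.8% of Ironwood Textiles S.p.A.
Direct interest in Ironwood Textiles S.p.A: 4%.
Aggregating (R3): 12% + 0.8% + 4% = 16.8%.

16.8%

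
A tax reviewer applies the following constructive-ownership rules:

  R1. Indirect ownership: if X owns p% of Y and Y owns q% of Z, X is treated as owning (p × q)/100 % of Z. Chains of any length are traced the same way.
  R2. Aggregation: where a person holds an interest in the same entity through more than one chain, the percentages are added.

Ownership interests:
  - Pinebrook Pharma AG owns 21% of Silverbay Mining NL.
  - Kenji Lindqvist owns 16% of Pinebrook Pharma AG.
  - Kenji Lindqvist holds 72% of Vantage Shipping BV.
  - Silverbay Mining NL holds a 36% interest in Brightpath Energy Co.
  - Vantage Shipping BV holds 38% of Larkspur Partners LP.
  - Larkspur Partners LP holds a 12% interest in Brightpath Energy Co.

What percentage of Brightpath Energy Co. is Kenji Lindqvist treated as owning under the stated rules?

4.4928%

Chain via Vantage Shipping BV → Larkspur Partners LP (R1): 72% × 38% × 12% = 3.2832% of Brightpath Energy Co.
Chain via Pinebrook Pharma AG → Silverbay Mining NL (R1): 16% × 21% × 36% = 1.2096% of Brightpath Energy Co.
Aggregating (R2): 3.2832% + 1.2096% = 4.4928%.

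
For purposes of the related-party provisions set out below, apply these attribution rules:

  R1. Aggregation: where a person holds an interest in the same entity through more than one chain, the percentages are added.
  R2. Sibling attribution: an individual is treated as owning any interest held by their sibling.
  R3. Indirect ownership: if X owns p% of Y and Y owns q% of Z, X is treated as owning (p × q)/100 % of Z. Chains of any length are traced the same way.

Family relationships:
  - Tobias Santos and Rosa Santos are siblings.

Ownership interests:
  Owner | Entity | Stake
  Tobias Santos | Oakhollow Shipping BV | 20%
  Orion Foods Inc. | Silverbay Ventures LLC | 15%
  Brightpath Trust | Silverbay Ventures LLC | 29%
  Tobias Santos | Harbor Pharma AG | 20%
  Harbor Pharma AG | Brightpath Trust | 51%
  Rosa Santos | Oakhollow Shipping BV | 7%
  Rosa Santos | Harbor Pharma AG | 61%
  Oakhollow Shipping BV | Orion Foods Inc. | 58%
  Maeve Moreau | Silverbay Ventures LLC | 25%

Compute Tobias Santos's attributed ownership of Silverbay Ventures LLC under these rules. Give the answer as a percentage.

14.3289%

By sibling attribution (R2), Tobias Santos is treated as also owning Rosa Santos's interest in Harbor Pharma AG, giving 20% + 61% = 81%.
By sibling attribution (R2), Tobias Santos is treated as also owning Rosa Santos's interest in Oakhollow Shipping BV, giving 20% + 7% = 27%.
Chain via Harbor Pharma AG → Brightpath Trust (R3): 81% × 51% × 29% = 11.9799% of Silverbay Ventures LLC.
Chain via Oakhollow Shipping BV → Orion Foods Inc. (R3): 27% × 58% × 15% = 2.349% of Silverbay Ventures LLC.
Aggregating (R1): 11.9799% + 2.349% = 14.3289%.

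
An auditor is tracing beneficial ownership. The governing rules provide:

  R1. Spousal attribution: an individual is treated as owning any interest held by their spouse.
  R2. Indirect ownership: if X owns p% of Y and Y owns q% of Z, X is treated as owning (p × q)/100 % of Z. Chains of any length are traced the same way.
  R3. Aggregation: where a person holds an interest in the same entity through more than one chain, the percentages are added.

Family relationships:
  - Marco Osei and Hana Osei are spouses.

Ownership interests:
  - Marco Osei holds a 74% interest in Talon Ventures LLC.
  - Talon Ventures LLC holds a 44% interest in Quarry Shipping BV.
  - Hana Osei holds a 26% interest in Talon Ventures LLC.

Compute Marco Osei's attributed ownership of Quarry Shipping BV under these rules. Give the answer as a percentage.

44%

By spousal attribution (R1), Marco Osei is treated as also owning Hana Osei's interest in Talon Ventures LLC, giving 74% + 26% = 100%.
Chain via Talon Ventures LLC (R2): 100% × 44% = 44% of Quarry Shipping BV.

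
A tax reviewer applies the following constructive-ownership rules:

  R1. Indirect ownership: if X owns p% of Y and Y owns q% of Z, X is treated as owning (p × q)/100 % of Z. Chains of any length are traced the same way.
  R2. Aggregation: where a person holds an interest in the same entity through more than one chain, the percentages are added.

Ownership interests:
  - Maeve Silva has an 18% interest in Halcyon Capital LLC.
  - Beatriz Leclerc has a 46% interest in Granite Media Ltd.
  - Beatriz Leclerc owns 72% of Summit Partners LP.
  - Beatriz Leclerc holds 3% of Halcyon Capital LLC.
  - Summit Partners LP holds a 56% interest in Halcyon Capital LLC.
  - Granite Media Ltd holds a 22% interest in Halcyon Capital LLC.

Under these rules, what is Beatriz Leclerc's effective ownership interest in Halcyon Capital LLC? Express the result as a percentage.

Chain via Granite Media Ltd (R1): 46% × 22% = 10.12% of Halcyon Capital LLC.
Chain via Summit Partners LP (R1): 72% × 56% = 40.32% of Halcyon Capital LLC.
Direct interest in Halcyon Capital LLC: 3%.
Aggregating (R2): 10.12% + 40.32% + 3% = 53.44%.

53.44%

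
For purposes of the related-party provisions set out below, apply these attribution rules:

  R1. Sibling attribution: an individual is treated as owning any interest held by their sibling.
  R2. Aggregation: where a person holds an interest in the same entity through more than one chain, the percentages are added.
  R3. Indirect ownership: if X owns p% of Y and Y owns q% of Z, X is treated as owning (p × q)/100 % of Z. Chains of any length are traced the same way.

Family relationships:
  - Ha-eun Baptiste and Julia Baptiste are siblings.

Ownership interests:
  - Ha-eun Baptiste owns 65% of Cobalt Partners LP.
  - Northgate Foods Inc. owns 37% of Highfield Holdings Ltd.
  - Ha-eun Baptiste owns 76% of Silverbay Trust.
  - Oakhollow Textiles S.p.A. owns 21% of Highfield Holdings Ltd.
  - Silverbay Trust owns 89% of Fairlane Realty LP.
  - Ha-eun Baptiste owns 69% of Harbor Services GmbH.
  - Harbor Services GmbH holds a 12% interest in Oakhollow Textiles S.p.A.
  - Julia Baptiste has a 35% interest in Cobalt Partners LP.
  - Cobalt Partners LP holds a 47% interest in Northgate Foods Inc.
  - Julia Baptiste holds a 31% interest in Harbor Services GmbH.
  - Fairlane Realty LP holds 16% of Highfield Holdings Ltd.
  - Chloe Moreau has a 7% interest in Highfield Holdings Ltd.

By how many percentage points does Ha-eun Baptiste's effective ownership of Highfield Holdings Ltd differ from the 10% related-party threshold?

20.7324

By sibling attribution (R1), Ha-eun Baptiste is treated as also owning Julia Baptiste's interest in Harbor Services GmbH, giving 69% + 31% = 100%.
By sibling attribution (R1), Ha-eun Baptiste is treated as also owning Julia Baptiste's interest in Cobalt Partners LP, giving 65% + 35% = 100%.
Chain via Harbor Services GmbH → Oakhollow Textiles S.p.A. (R3): 100% × 12% × 21% = 2.52% of Highfield Holdings Ltd.
Chain via Cobalt Partners LP → Northgate Foods Inc. (R3): 100% × 47% × 37% = 17.39% of Highfield Holdings Ltd.
Chain via Silverbay Trust → Fairlane Realty LP (R3): 76% × 89% × 16% = 10.8224% of Highfield Holdings Ltd.
Aggregating (R2): 2.52% + 17.39% + 10.8224% = 30.7324%.
30.7324% exceeds the 10% threshold by 20.7324 percentage points.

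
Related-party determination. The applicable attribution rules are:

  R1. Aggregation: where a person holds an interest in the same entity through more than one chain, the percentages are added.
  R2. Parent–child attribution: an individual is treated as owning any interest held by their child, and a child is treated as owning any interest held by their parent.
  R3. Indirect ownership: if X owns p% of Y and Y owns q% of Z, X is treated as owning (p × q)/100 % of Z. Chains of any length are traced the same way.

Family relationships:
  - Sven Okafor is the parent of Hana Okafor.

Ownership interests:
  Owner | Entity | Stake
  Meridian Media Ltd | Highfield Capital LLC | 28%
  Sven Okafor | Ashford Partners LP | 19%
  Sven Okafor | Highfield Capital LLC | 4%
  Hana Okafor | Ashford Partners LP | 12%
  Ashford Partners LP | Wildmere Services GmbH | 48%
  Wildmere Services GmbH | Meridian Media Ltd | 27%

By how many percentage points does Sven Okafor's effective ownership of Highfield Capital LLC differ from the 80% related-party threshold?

74.875072

By parent–child attribution (R2), Sven Okafor is treated as also owning Hana Okafor's interest in Ashford Partners LP, giving 19% + 12% = 31%.
Chain via Ashford Partners LP → Wildmere Services GmbH → Meridian Media Ltd (R3): 31% × 48% × 27% × 28% = 1.124928% of Highfield Capital LLC.
Direct interest in Highfield Capital LLC: 4%.
Aggregating (R1): 1.124928% + 4% = 5.124928%.
5.124928% falls short of the 80% threshold by 74.875072 percentage points.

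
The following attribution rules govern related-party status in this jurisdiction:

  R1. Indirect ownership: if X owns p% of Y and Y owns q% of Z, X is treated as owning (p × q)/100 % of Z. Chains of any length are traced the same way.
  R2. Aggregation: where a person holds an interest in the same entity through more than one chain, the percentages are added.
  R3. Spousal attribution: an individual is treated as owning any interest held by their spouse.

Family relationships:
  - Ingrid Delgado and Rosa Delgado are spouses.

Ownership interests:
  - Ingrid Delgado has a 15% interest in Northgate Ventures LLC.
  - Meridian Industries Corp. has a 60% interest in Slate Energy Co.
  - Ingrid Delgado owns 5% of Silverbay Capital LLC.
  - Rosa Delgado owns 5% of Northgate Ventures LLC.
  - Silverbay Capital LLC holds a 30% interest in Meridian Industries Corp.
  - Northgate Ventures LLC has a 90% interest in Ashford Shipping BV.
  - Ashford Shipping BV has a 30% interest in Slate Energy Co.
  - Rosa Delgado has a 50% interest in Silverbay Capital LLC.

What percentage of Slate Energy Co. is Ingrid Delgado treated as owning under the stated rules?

By spousal attribution (R3), Ingrid Delgado is treated as also owning Rosa Delgado's interest in Northgate Ventures LLC, giving 15% + 5% = 20%.
By spousal attribution (R3), Ingrid Delgado is treated as also owning Rosa Delgado's interest in Silverbay Capital LLC, giving 5% + 50% = 55%.
Chain via Northgate Ventures LLC → Ashford Shipping BV (R1): 20% × 90% × 30% = 5.4% of Slate Energy Co.
Chain via Silverbay Capital LLC → Meridian Industries Corp. (R1): 55% × 30% × 60% = 9.9% of Slate Energy Co.
Aggregating (R2): 5.4% + 9.9% = 15.3%.

15.3%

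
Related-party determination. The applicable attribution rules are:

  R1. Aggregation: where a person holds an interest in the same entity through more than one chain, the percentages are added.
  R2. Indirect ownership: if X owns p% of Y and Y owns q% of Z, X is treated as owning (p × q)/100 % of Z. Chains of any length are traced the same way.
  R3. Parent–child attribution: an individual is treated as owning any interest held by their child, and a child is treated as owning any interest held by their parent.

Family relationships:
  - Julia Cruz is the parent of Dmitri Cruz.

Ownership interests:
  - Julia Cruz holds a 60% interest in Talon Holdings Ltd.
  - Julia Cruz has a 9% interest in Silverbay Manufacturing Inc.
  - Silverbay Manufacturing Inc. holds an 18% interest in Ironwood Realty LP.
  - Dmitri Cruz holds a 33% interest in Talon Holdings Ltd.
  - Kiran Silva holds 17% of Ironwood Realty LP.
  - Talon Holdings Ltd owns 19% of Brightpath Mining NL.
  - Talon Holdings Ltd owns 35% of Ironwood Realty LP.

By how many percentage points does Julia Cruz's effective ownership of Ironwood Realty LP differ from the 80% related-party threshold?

45.83

By parent–child attribution (R3), Julia Cruz is treated as also owning Dmitri Cruz's interest in Talon Holdings Ltd, giving 60% + 33% = 93%.
Chain via Talon Holdings Ltd (R2): 93% × 35% = 32.55% of Ironwood Realty LP.
Chain via Silverbay Manufacturing Inc. (R2): 9% × 18% = 1.62% of Ironwood Realty LP.
Aggregating (R1): 32.55% + 1.62% = 34.17%.
34.17% falls short of the 80% threshold by 45.83 percentage points.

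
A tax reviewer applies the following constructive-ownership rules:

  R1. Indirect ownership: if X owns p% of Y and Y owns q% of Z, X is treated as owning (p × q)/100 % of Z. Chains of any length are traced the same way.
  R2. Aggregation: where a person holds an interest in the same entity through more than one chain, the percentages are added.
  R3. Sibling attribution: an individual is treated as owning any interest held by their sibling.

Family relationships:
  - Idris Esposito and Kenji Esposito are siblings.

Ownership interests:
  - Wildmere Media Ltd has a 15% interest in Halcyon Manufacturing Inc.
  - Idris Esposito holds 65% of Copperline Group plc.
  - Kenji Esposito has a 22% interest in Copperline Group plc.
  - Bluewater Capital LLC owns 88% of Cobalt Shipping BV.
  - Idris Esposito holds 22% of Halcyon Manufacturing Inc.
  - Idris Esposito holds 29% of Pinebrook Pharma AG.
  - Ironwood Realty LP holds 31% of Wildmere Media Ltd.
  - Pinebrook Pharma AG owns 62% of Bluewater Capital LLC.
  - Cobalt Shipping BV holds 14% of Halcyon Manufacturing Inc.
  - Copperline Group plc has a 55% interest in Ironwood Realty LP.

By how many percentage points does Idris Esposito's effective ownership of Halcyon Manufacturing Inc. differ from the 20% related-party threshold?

6.440161

By sibling attribution (R3), Idris Esposito is treated as also owning Kenji Esposito's interest in Copperline Group plc, giving 65% + 22% = 87%.
Chain via Copperline Group plc → Ironwood Realty LP → Wildmere Media Ltd (R1): 87% × 55% × 31% × 15% = 2.225025% of Halcyon Manufacturing Inc.
Chain via Pinebrook Pharma AG → Bluewater Capital LLC → Cobalt Shipping BV (R1): 29% × 62% × 88% × 14% = 2.215136% of Halcyon Manufacturing Inc.
Direct interest in Halcyon Manufacturing Inc: 22%.
Aggregating (R2): 2.225025% + 2.215136% + 22% = 26.440161%.
26.440161% exceeds the 20% threshold by 6.440161 percentage points.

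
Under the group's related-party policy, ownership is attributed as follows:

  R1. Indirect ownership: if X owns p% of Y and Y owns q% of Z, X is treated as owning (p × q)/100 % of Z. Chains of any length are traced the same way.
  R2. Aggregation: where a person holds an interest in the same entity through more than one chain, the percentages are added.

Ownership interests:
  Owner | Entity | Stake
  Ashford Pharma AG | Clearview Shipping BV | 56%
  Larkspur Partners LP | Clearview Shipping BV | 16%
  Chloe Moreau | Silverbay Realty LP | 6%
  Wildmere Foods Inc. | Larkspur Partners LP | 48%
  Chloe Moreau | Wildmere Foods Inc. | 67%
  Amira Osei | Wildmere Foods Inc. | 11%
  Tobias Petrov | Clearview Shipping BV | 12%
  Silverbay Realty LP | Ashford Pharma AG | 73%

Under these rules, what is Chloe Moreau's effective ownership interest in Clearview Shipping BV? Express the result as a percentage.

Chain via Silverbay Realty LP → Ashford Pharma AG (R1): 6% × 73% × 56% = 2.4528% of Clearview Shipping BV.
Chain via Wildmere Foods Inc. → Larkspur Partners LP (R1): 67% × 48% × 16% = 5.1456% of Clearview Shipping BV.
Aggregating (R2): 2.4528% + 5.1456% = 7.5984%.

7.5984%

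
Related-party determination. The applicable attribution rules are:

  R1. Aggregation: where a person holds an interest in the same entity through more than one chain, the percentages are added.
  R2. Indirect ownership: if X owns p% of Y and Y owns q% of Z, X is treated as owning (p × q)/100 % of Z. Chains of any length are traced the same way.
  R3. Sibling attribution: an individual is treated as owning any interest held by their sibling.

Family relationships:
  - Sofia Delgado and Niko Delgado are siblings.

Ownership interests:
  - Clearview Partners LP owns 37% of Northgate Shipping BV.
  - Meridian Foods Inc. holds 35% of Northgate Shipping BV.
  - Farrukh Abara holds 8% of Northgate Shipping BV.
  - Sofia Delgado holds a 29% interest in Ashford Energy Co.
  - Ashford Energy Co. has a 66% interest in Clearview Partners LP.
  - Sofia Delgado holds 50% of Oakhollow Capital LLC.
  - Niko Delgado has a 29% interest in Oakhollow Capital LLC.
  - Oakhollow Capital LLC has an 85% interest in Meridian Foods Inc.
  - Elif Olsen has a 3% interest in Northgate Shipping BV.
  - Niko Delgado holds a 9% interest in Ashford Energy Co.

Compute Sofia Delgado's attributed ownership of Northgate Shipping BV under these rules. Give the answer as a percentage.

By sibling attribution (R3), Sofia Delgado is treated as also owning Niko Delgado's interest in Ashford Energy Co, giving 29% + 9% = 38%.
By sibling attribution (R3), Sofia Delgado is treated as also owning Niko Delgado's interest in Oakhollow Capital LLC, giving 50% + 29% = 79%.
Chain via Ashford Energy Co. → Clearview Partners LP (R2): 38% × 66% × 37% = 9.2796% of Northgate Shipping BV.
Chain via Oakhollow Capital LLC → Meridian Foods Inc. (R2): 79% × 85% × 35% = 23.5025% of Northgate Shipping BV.
Aggregating (R1): 9.2796% + 23.5025% = 32.7821%.

32.7821%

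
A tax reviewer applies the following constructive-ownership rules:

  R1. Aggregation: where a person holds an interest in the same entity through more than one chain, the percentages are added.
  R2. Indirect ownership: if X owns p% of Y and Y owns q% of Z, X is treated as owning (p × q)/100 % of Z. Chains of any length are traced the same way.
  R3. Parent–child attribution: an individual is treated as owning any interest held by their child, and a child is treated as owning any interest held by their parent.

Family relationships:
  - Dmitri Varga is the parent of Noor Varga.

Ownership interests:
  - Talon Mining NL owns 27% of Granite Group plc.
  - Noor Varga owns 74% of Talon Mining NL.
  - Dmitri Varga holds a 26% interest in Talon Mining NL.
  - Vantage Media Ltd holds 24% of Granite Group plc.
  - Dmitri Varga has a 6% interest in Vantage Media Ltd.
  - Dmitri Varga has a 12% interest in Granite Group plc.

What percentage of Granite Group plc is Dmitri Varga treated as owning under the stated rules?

By parent–child attribution (R3), Dmitri Varga is treated as also owning Noor Varga's interest in Talon Mining NL, giving 26% + 74% = 100%.
Chain via Talon Mining NL (R2): 100% × 27% = 27% of Granite Group plc.
Chain via Vantage Media Ltd (R2): 6% × 24% = 1.44% of Granite Group plc.
Direct interest in Granite Group plc: 12%.
Aggregating (R1): 27% + 1.44% + 12% = 40.44%.

40.44%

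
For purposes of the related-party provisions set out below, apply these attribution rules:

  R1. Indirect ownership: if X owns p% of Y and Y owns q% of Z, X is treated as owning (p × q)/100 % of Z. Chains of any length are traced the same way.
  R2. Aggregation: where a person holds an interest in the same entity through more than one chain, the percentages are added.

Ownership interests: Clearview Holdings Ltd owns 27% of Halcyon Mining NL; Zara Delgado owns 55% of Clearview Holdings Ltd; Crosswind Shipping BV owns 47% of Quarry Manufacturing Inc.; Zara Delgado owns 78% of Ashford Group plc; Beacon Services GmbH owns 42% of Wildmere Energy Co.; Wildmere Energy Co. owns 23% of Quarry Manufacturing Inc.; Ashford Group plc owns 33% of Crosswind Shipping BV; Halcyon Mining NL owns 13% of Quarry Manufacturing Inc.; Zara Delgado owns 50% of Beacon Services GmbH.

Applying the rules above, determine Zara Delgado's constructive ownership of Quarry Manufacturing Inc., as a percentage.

Chain via Beacon Services GmbH → Wildmere Energy Co. (R1): 50% × 42% × 23% = 4.83% of Quarry Manufacturing Inc.
Chain via Ashford Group plc → Crosswind Shipping BV (R1): 78% × 33% × 47% = 12.0978% of Quarry Manufacturing Inc.
Chain via Clearview Holdings Ltd → Halcyon Mining NL (R1): 55% × 27% × 13% = 1.9305% of Quarry Manufacturing Inc.
Aggregating (R2): 4.83% + 12.0978% + 1.9305% = 18.8583%.

18.8583%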